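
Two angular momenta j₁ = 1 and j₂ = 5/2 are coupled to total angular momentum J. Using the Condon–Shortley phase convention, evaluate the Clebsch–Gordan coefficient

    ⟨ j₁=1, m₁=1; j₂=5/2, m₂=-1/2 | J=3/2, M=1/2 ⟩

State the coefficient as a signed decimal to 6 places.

+0.447214

triangle: 2!×0!×3!/6! = 12/720
(j±m)!: 2!×0!×2!×3!×2!×1! = 48
prefactor² = (2J+1)×Δ×N² = 16/5
  k=0: +1/(0!×2!×0!×2!×0!×1!) = 1/4
Σ = 1/4  ⇒  CG² = 16/5×1/4² = 1/5
CG = +√(1/5) = +0.447214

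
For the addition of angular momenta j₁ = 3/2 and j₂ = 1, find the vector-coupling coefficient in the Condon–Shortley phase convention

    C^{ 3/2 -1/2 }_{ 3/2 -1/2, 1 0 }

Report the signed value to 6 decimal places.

√[4·1!2!1!/5! · 1!2!1!1!1!2!] = √(4/15)
  +(−1)^0/∏(0,1,2,1,0,0)! = 1/2  (running 1/2)
  +(−1)^1/∏(1,0,1,0,1,1)! = -1  (running -1/2)
⟨..|..⟩ = √(4/15)·(-1/2) = -0.258199

-0.258199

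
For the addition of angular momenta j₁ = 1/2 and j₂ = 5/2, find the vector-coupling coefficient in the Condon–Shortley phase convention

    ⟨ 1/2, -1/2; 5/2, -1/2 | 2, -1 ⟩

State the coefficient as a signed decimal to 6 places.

−√(1/3) ≈ -0.577350

√[5·1!0!4!/6! · 0!1!2!3!1!3!] = √(12)
  +(−1)^1/∏(1,0,0,1,0,3)! = -1/6  (running -1/6)
⟨..|..⟩ = √(12)·(-1/6) = -0.577350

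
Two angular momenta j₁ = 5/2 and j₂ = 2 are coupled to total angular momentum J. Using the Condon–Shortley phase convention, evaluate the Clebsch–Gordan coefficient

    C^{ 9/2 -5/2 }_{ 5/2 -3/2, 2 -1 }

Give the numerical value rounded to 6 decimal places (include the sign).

√[10·0!5!4!/10! · 1!4!1!3!2!7!] = √(11520)
  +(−1)^0/∏(0,0,4,1,1,3)! = 1/144  (running 1/144)
⟨..|..⟩ = √(11520)·(1/144) = +0.745356

+√(5/9) = +0.745356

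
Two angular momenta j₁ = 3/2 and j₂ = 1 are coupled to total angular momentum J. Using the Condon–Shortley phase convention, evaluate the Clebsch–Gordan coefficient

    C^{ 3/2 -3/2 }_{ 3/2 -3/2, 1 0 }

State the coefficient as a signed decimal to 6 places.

j₁+j₂−J=1  J+j₁−j₂=2  J−j₁+j₂=1  j₁+j₂+J+1=5
(j₁±m₁, j₂±m₂, J±M) = (0,3,1,1,0,3)
P² = 12/5
sum k=1..1:
  [1] −1/2 = -1/2
S = -1/2
C² = P²·S² = 3/5 ; C = -0.774597

−√(3/5) = -0.774597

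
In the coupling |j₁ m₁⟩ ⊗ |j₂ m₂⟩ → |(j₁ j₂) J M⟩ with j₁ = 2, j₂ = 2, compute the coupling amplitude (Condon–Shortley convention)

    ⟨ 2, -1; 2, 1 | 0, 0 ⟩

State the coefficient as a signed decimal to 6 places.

-0.447214

triangle: 4!*0!*0!/5! = 24/120
(j±m)!: 1!*3!*3!*1!*0!*0! = 36
prefactor² = (2J+1)*Δ*N² = 36/5
  k=3: −1/(3!*1!*0!*0!*0!*0!) = -1/6
Σ = -1/6  ⇒  CG² = 36/5*(-1/6)² = 1/5
CG = −√(1/5) = -0.447214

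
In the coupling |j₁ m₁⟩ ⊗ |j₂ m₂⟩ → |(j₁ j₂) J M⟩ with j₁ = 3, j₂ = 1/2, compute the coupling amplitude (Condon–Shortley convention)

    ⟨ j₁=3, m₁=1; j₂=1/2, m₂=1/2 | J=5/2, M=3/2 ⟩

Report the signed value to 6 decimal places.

-0.534522

√[6·1!5!0!/7! · 4!2!1!0!4!1!] = √(1152/7)
  +(−1)^1/∏(1,0,1,0,4,0)! = -1/24  (running -1/24)
⟨..|..⟩ = √(1152/7)·(-1/24) = -0.534522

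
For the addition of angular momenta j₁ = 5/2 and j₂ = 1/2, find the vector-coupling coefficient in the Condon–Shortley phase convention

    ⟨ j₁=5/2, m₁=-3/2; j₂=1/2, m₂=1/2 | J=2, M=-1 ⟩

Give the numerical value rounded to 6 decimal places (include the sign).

−√(2/3) = -0.816497

j₁+j₂−J=1  J+j₁−j₂=4  J−j₁+j₂=0  j₁+j₂+J+1=6
(j₁±m₁, j₂±m₂, J±M) = (1,4,1,0,1,3)
P² = 24
sum k=1..1:
  [1] −1/6 = -1/6
S = -1/6
C² = P²·S² = 2/3 ; C = -0.816497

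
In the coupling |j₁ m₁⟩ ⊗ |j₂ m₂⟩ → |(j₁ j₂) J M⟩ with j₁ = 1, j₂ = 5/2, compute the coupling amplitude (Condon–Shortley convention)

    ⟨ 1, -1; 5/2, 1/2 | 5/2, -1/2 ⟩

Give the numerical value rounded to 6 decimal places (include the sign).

−√(18/35) ≈ -0.717137

√[6·1!1!4!/7! · 0!2!3!2!2!3!] = √(288/35)
  +(−1)^1/∏(1,0,1,2,0,2)! = -1/4  (running -1/4)
⟨..|..⟩ = √(288/35)·(-1/4) = -0.717137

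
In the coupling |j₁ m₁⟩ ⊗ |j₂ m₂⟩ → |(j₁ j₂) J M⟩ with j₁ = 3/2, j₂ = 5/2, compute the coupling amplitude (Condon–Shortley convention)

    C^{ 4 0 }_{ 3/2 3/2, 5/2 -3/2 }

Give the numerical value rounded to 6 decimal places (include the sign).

+√(1/14) ≈ +0.267261

√[9·0!3!5!/9! · 3!0!1!4!4!4!] = √(10368/7)
  +(−1)^0/∏(0,0,0,1,3,4)! = 1/144  (running 1/144)
⟨..|..⟩ = √(10368/7)·(1/144) = +0.267261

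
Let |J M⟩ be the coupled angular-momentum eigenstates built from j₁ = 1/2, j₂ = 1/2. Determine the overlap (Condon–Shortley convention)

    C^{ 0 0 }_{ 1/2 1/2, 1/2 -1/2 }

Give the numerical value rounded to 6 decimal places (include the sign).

+√(1/2) ≈ +0.707107

√[1·1!0!0!/2! · 1!0!0!1!0!0!] = √(1/2)
  +(−1)^0/∏(0,1,0,0,0,0)! = 1  (running 1)
⟨..|..⟩ = √(1/2)·(1) = +0.707107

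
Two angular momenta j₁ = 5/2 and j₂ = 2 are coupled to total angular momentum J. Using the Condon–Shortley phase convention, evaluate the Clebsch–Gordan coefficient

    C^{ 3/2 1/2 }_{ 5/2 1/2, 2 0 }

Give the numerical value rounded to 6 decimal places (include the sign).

j₁+j₂−J=3  J+j₁−j₂=2  J−j₁+j₂=1  j₁+j₂+J+1=7
(j₁±m₁, j₂±m₂, J±M) = (3,2,2,2,2,1)
P² = 32/35
sum k=1..2:
  [1] −1/2 = -1/2
  [2] +1/4 = 1/4
S = -1/4
C² = P²·S² = 2/35 ; C = -0.239046

−√(2/35) = -0.239046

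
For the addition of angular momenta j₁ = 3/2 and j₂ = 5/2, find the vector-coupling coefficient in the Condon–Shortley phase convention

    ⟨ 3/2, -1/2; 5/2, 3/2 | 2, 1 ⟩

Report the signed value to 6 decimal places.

+√(1/42) ≈ +0.154303

j₁+j₂−J=2  J+j₁−j₂=1  J−j₁+j₂=3  j₁+j₂+J+1=7
(j₁±m₁, j₂±m₂, J±M) = (1,2,4,1,3,1)
P² = 24/7
sum k=1..2:
  [1] −1/6 = -1/6
  [2] +1/4 = 1/4
S = 1/12
C² = P²·S² = 1/42 ; C = +0.154303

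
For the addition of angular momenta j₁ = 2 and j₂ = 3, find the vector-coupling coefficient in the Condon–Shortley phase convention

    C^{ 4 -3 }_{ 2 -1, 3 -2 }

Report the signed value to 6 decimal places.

+0.223607

triangle: 1!·3!·5!/10! = 720/3628800
(j±m)!: 1!·3!·1!·5!·1!·7! = 3628800
prefactor² = (2J+1)·Δ·N² = 6480
  k=0: +1/(0!·1!·3!·1!·0!·4!) = 1/144
  k=1: −1/(1!·0!·2!·0!·1!·5!) = -1/240
Σ = 1/360  ⇒  CG² = 6480·1/360² = 1/20
CG = +√(1/20) = +0.223607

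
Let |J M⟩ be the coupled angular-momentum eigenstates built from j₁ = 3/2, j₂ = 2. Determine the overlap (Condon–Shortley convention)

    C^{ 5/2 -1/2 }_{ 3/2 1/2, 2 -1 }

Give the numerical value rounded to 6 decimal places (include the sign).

√[6·1!2!3!/7! · 2!1!1!3!2!3!] = √(72/35)
  +(−1)^0/∏(0,1,1,1,1,2)! = 1/2  (running 1/2)
  +(−1)^1/∏(1,0,0,0,2,3)! = -1/12  (running 5/12)
⟨..|..⟩ = √(72/35)·(5/12) = +0.597614

+0.597614  (= +√(5/14))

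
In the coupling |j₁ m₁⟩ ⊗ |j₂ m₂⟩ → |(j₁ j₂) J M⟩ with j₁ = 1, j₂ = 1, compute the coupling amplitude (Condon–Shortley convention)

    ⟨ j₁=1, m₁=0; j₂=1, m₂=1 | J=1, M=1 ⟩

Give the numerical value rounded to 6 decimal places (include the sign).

-0.707107  (= −√(1/2))

j₁+j₂−J=1  J+j₁−j₂=1  J−j₁+j₂=1  j₁+j₂+J+1=4
(j₁±m₁, j₂±m₂, J±M) = (1,1,2,0,2,0)
P² = 1/2
sum k=1..1:
  [1] −1/1 = -1
S = -1
C² = P²·S² = 1/2 ; C = -0.707107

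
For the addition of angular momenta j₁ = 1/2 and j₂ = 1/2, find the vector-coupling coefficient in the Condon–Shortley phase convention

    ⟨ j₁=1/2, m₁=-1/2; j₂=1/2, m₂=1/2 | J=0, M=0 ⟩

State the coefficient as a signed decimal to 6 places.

−√(1/2) = -0.707107

triangle: 1!*0!*0!/2! = 1/2
(j±m)!: 0!*1!*1!*0!*0!*0! = 1
prefactor² = (2J+1)*Δ*N² = 1/2
  k=1: −1/(1!*0!*0!*0!*0!*0!) = -1
Σ = -1  ⇒  CG² = 1/2*(-1)² = 1/2
CG = −√(1/2) = -0.707107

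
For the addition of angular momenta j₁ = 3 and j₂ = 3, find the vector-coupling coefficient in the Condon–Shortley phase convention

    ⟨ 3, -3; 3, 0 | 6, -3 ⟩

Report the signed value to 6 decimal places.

triangle: 0!×6!×6!/13! = 518400/6227020800
(j±m)!: 0!×6!×3!×3!×3!×9! = 56435097600
prefactor² = (2J+1)×Δ×N² = 671846400/11
  k=0: +1/(0!×0!×6!×3!×0!×3!) = 1/25920
Σ = 1/25920  ⇒  CG² = 671846400/11×1/25920² = 1/11
CG = +√(1/11) = +0.301511

+√(1/11) ≈ +0.301511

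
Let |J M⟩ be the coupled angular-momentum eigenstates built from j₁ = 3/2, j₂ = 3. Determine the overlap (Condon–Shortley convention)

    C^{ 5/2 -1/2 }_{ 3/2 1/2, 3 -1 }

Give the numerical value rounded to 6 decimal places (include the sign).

−√(1/70) ≈ -0.119523

triangle: 2!·1!·4!/8! = 48/40320
(j±m)!: 2!·1!·2!·4!·2!·3! = 1152
prefactor² = (2J+1)·Δ·N² = 288/35
  k=0: +1/(0!·2!·1!·2!·0!·2!) = 1/8
  k=1: −1/(1!·1!·0!·1!·1!·3!) = -1/6
Σ = -1/24  ⇒  CG² = 288/35·(-1/24)² = 1/70
CG = −√(1/70) = -0.119523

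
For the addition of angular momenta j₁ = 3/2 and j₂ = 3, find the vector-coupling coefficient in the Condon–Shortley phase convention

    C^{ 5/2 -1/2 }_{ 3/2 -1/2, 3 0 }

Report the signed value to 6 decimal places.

j₁+j₂−J=2  J+j₁−j₂=1  J−j₁+j₂=4  j₁+j₂+J+1=8
(j₁±m₁, j₂±m₂, J±M) = (1,2,3,3,2,3)
P² = 216/35
sum k=1..2:
  [1] −1/4 = -1/4
  [2] +1/12 = 1/12
S = -1/6
C² = P²·S² = 6/35 ; C = -0.414039

-0.414039  (= −√(6/35))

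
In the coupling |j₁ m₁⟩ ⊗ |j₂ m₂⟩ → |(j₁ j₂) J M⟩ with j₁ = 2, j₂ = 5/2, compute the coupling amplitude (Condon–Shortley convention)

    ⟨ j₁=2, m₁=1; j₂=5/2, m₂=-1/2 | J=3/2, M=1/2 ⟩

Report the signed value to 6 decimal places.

j₁+j₂−J=3  J+j₁−j₂=1  J−j₁+j₂=2  j₁+j₂+J+1=7
(j₁±m₁, j₂±m₂, J±M) = (3,1,2,3,2,1)
P² = 48/35
sum k=0..1:
  [0] +1/12 = 1/12
  [1] −1/2 = -1/2
S = -5/12
C² = P²·S² = 5/21 ; C = -0.487950

−√(5/21) = -0.487950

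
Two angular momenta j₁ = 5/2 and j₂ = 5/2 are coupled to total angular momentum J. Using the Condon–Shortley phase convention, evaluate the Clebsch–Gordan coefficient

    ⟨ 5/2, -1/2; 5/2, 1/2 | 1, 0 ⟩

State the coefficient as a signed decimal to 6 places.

j₁+j₂−J=4  J+j₁−j₂=1  J−j₁+j₂=1  j₁+j₂+J+1=7
(j₁±m₁, j₂±m₂, J±M) = (2,3,3,2,1,1)
P² = 72/35
sum k=2..3:
  [2] +1/4 = 1/4
  [3] −1/6 = -1/6
S = 1/12
C² = P²·S² = 1/70 ; C = +0.119523

+0.119523  (= +√(1/70))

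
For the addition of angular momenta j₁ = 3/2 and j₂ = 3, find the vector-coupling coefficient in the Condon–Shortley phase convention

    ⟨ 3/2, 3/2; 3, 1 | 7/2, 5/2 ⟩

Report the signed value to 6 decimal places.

√[8·1!2!5!/9! · 3!0!4!2!6!1!] = √(7680/7)
  +(−1)^0/∏(0,1,0,4,2,1)! = 1/48  (running 1/48)
⟨..|..⟩ = √(7680/7)·(1/48) = +0.690066

+√(10/21) = +0.690066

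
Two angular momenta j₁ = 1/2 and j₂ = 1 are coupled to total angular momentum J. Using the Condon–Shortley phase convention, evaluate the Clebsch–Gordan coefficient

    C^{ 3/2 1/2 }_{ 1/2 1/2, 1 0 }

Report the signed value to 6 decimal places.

+0.816497

j₁+j₂−J=0  J+j₁−j₂=1  J−j₁+j₂=2  j₁+j₂+J+1=4
(j₁±m₁, j₂±m₂, J±M) = (1,0,1,1,2,1)
P² = 2/3
sum k=0..0:
  [0] +1/1 = 1
S = 1
C² = P²·S² = 2/3 ; C = +0.816497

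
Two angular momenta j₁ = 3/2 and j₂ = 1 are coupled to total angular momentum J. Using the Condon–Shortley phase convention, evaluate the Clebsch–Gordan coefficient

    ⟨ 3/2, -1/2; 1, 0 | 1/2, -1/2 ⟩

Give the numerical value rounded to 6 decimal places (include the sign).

-0.577350

√[2·2!1!0!/4! · 1!2!1!1!0!1!] = √(1/3)
  +(−1)^1/∏(1,1,1,0,0,0)! = -1  (running -1)
⟨..|..⟩ = √(1/3)·(-1) = -0.577350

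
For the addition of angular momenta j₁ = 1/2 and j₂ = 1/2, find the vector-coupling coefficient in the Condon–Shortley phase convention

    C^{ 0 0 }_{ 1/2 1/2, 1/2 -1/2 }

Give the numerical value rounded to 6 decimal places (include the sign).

+0.707107

j₁+j₂−J=1  J+j₁−j₂=0  J−j₁+j₂=0  j₁+j₂+J+1=2
(j₁±m₁, j₂±m₂, J±M) = (1,0,0,1,0,0)
P² = 1/2
sum k=0..0:
  [0] +1/1 = 1
S = 1
C² = P²·S² = 1/2 ; C = +0.707107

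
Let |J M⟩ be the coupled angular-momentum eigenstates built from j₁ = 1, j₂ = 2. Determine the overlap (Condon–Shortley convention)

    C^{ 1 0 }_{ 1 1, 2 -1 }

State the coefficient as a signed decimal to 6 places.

+√(3/10) = +0.547723

triangle: 2!*0!*2!/5! = 4/120
(j±m)!: 2!*0!*1!*3!*1!*1! = 12
prefactor² = (2J+1)*Δ*N² = 6/5
  k=0: +1/(0!*2!*0!*1!*0!*1!) = 1/2
Σ = 1/2  ⇒  CG² = 6/5*1/2² = 3/10
CG = +√(3/10) = +0.547723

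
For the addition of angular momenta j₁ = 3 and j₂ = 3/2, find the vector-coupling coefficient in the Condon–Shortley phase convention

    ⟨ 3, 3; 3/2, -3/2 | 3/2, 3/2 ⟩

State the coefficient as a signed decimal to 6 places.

+0.755929  (= +√(4/7))

√[4·3!3!0!/7! · 6!0!0!3!3!0!] = √(5184/7)
  +(−1)^0/∏(0,3,0,0,3,0)! = 1/36  (running 1/36)
⟨..|..⟩ = √(5184/7)·(1/36) = +0.755929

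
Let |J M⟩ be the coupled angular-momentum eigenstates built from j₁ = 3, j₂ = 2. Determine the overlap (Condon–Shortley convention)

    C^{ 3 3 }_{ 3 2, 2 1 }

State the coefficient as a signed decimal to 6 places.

j₁+j₂−J=2  J+j₁−j₂=4  J−j₁+j₂=2  j₁+j₂+J+1=9
(j₁±m₁, j₂±m₂, J±M) = (5,1,3,1,6,0)
P² = 960
sum k=1..1:
  [1] −1/48 = -1/48
S = -1/48
C² = P²·S² = 5/12 ; C = -0.645497

−√(5/12) = -0.645497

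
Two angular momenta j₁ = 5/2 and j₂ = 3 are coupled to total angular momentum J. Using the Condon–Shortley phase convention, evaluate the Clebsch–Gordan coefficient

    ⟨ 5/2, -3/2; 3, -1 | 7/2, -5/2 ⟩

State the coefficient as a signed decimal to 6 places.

triangle: 2!×3!×4!/10! = 288/3628800
(j±m)!: 1!×4!×2!×4!×1!×6! = 829440
prefactor² = (2J+1)×Δ×N² = 18432/35
  k=1: −1/(1!×1!×3!×1!×0!×3!) = -1/36
  k=2: +1/(2!×0!×2!×0!×1!×4!) = 1/96
Σ = -5/288  ⇒  CG² = 18432/35×(-5/288)² = 10/63
CG = −√(10/63) = -0.398410

−√(10/63) ≈ -0.398410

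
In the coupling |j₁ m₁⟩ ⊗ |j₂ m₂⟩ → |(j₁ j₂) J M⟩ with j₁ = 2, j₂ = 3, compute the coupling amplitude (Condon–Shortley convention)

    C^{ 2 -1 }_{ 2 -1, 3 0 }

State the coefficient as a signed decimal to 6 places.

+0.534522

triangle: 3!*1!*3!/8! = 36/40320
(j±m)!: 1!*3!*3!*3!*1!*3! = 1296
prefactor² = (2J+1)*Δ*N² = 81/14
  k=2: +1/(2!*1!*1!*1!*0!*2!) = 1/4
  k=3: −1/(3!*0!*0!*0!*1!*3!) = -1/36
Σ = 2/9  ⇒  CG² = 81/14*2/9² = 2/7
CG = +√(2/7) = +0.534522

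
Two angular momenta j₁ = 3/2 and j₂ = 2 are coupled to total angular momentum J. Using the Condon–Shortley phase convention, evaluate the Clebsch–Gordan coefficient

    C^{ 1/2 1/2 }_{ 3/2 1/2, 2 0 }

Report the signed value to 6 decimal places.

−√(1/5) = -0.447214

√[2·3!0!1!/5! · 2!1!2!2!1!0!] = √(4/5)
  +(−1)^1/∏(1,2,0,1,0,0)! = -1/2  (running -1/2)
⟨..|..⟩ = √(4/5)·(-1/2) = -0.447214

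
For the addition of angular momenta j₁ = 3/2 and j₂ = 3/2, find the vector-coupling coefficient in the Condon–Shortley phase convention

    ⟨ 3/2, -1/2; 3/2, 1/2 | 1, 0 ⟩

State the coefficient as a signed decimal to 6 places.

j₁+j₂−J=2  J+j₁−j₂=1  J−j₁+j₂=1  j₁+j₂+J+1=5
(j₁±m₁, j₂±m₂, J±M) = (1,2,2,1,1,1)
P² = 1/5
sum k=1..2:
  [1] −1/1 = -1
  [2] +1/2 = 1/2
S = -1/2
C² = P²·S² = 1/20 ; C = -0.223607

−√(1/20) ≈ -0.223607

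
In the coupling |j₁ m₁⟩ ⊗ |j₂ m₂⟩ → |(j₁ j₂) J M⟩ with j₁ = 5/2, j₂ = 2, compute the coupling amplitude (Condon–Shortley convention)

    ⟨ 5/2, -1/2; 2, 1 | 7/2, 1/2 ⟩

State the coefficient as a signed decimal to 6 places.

triangle: 1!·4!·3!/9! = 144/362880
(j±m)!: 2!·3!·3!·1!·4!·3! = 10368
prefactor² = (2J+1)·Δ·N² = 1152/35
  k=0: +1/(0!·1!·3!·3!·1!·0!) = 1/36
  k=1: −1/(1!·0!·2!·2!·2!·1!) = -1/8
Σ = -7/72  ⇒  CG² = 1152/35·(-7/72)² = 14/45
CG = −√(14/45) = -0.557773

−√(14/45) ≈ -0.557773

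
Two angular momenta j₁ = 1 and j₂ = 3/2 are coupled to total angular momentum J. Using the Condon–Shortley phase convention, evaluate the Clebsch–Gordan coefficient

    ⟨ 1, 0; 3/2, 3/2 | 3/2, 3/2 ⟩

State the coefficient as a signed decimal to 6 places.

j₁+j₂−J=1  J+j₁−j₂=1  J−j₁+j₂=2  j₁+j₂+J+1=5
(j₁±m₁, j₂±m₂, J±M) = (1,1,3,0,3,0)
P² = 12/5
sum k=1..1:
  [1] −1/2 = -1/2
S = -1/2
C² = P²·S² = 3/5 ; C = -0.774597

−√(3/5) ≈ -0.774597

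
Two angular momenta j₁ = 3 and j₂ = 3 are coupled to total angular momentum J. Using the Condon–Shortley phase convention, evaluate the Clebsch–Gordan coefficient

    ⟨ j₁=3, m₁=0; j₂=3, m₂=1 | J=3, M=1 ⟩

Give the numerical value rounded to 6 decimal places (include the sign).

+√(1/6) = +0.408248

√[7·3!3!3!/10! · 3!3!4!2!4!2!] = √(864/25)
  +(−1)^1/∏(1,2,2,3,1,0)! = -1/24  (running -1/24)
  +(−1)^2/∏(2,1,1,2,2,1)! = 1/8  (running 1/12)
  +(−1)^3/∏(3,0,0,1,3,2)! = -1/72  (running 5/72)
⟨..|..⟩ = √(864/25)·(5/72) = +0.408248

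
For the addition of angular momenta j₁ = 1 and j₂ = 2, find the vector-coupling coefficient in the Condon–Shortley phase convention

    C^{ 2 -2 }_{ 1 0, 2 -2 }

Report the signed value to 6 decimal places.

+√(2/3) ≈ +0.816497

√[5·1!1!3!/6! · 1!1!0!4!0!4!] = √(24)
  +(−1)^0/∏(0,1,1,0,0,3)! = 1/6  (running 1/6)
⟨..|..⟩ = √(24)·(1/6) = +0.816497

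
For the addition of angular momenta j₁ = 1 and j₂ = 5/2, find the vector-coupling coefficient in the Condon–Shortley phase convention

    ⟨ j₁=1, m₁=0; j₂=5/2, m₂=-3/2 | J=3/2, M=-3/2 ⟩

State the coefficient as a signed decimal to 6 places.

j₁+j₂−J=2  J+j₁−j₂=0  J−j₁+j₂=3  j₁+j₂+J+1=6
(j₁±m₁, j₂±m₂, J±M) = (1,1,1,4,0,3)
P² = 48/5
sum k=1..1:
  [1] −1/6 = -1/6
S = -1/6
C² = P²·S² = 4/15 ; C = -0.516398

−√(4/15) ≈ -0.516398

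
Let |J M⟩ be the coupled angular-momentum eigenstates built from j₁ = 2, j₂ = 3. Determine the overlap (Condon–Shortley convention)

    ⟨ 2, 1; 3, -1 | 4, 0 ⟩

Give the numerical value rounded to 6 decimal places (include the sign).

√[9·1!3!5!/10! · 3!1!2!4!4!4!] = √(10368/35)
  +(−1)^0/∏(0,1,1,2,2,3)! = 1/24  (running 1/24)
  +(−1)^1/∏(1,0,0,1,3,4)! = -1/144  (running 5/144)
⟨..|..⟩ = √(10368/35)·(5/144) = +0.597614

+√(5/14) = +0.597614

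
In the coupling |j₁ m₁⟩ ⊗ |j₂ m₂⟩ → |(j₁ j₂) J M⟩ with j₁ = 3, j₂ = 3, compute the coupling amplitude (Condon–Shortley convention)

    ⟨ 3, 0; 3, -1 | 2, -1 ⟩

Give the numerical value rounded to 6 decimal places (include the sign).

triangle: 4!*2!*2!/9! = 96/362880
(j±m)!: 3!*3!*2!*4!*1!*3! = 10368
prefactor² = (2J+1)*Δ*N² = 96/7
  k=1: −1/(1!*3!*2!*1!*0!*1!) = -1/12
  k=2: +1/(2!*2!*1!*0!*1!*2!) = 1/8
Σ = 1/24  ⇒  CG² = 96/7*1/24² = 1/42
CG = +√(1/42) = +0.154303

+√(1/42) ≈ +0.154303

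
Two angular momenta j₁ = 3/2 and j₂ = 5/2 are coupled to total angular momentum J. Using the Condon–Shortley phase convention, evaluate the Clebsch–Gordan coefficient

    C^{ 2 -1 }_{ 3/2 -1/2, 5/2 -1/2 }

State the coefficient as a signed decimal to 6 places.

√[5·2!1!3!/7! · 1!2!2!3!1!3!] = √(12/7)
  +(−1)^1/∏(1,1,1,1,0,2)! = -1/2  (running -1/2)
  +(−1)^2/∏(2,0,0,0,1,3)! = 1/12  (running -5/12)
⟨..|..⟩ = √(12/7)·(-5/12) = -0.545545

−√(25/84) = -0.545545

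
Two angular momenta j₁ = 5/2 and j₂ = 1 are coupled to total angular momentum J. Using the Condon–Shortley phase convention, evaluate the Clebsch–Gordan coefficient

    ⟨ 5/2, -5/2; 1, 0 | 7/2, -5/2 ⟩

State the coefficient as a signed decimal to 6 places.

triangle: 0!·5!·2!/8! = 240/40320
(j±m)!: 0!·5!·1!·1!·1!·6! = 86400
prefactor² = (2J+1)·Δ·N² = 28800/7
  k=0: +1/(0!·0!·5!·1!·0!·1!) = 1/120
Σ = 1/120  ⇒  CG² = 28800/7·1/120² = 2/7
CG = +√(2/7) = +0.534522

+√(2/7) ≈ +0.534522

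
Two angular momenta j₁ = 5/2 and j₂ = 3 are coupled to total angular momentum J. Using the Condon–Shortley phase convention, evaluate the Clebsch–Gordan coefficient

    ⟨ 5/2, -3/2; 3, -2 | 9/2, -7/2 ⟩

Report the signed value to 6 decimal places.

√[10·1!4!5!/11! · 1!4!1!5!1!8!] = √(921600/11)
  +(−1)^0/∏(0,1,4,1,0,4)! = 1/576  (running 1/576)
  +(−1)^1/∏(1,0,3,0,1,5)! = -1/720  (running 1/2880)
⟨..|..⟩ = √(921600/11)·(1/2880) = +0.100504

+0.100504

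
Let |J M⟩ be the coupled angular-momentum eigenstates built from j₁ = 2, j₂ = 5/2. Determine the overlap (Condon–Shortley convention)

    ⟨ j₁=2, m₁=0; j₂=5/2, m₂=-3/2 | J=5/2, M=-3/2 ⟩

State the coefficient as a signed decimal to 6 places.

√[6·2!2!3!/8! · 2!2!1!4!1!4!] = √(288/35)
  +(−1)^0/∏(0,2,2,1,0,2)! = 1/8  (running 1/8)
  +(−1)^1/∏(1,1,1,0,1,3)! = -1/6  (running -1/24)
⟨..|..⟩ = √(288/35)·(-1/24) = -0.119523

−√(1/70) ≈ -0.119523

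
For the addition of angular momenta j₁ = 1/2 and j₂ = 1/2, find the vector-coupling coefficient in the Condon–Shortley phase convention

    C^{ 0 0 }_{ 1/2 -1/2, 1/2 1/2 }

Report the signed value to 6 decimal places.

j₁+j₂−J=1  J+j₁−j₂=0  J−j₁+j₂=0  j₁+j₂+J+1=2
(j₁±m₁, j₂±m₂, J±M) = (0,1,1,0,0,0)
P² = 1/2
sum k=1..1:
  [1] −1/1 = -1
S = -1
C² = P²·S² = 1/2 ; C = -0.707107

−√(1/2) = -0.707107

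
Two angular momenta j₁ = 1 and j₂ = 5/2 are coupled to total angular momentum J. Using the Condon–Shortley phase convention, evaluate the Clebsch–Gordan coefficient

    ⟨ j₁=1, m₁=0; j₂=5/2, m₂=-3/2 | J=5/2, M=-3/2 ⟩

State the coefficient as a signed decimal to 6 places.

+√(9/35) ≈ +0.507093

j₁+j₂−J=1  J+j₁−j₂=1  J−j₁+j₂=4  j₁+j₂+J+1=7
(j₁±m₁, j₂±m₂, J±M) = (1,1,1,4,1,4)
P² = 576/35
sum k=0..1:
  [0] +1/6 = 1/6
  [1] −1/24 = -1/24
S = 1/8
C² = P²·S² = 9/35 ; C = +0.507093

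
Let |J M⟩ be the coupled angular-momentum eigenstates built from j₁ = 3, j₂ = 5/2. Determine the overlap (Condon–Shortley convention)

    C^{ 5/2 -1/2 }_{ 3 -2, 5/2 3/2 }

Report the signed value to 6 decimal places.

−√(1/14) ≈ -0.267261

√[6·3!3!2!/9! · 1!5!4!1!2!3!] = √(288/7)
  +(−1)^2/∏(2,1,3,2,0,0)! = 1/24  (running 1/24)
  +(−1)^3/∏(3,0,2,1,1,1)! = -1/12  (running -1/24)
⟨..|..⟩ = √(288/7)·(-1/24) = -0.267261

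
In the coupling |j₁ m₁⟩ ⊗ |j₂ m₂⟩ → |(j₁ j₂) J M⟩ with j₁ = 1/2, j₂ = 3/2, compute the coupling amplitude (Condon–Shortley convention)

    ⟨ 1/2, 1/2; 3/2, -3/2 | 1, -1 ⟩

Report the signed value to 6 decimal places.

j₁+j₂−J=1  J+j₁−j₂=0  J−j₁+j₂=2  j₁+j₂+J+1=4
(j₁±m₁, j₂±m₂, J±M) = (1,0,0,3,0,2)
P² = 3
sum k=0..0:
  [0] +1/2 = 1/2
S = 1/2
C² = P²·S² = 3/4 ; C = +0.866025

+0.866025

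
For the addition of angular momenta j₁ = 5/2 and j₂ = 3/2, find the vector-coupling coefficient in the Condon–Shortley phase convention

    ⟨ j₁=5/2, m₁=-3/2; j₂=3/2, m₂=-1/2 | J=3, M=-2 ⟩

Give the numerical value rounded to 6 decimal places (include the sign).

−√(1/12) = -0.288675

triangle: 1!·4!·2!/8! = 48/40320
(j±m)!: 1!·4!·1!·2!·1!·5! = 5760
prefactor² = (2J+1)·Δ·N² = 48
  k=0: +1/(0!·1!·4!·1!·0!·1!) = 1/24
  k=1: −1/(1!·0!·3!·0!·1!·2!) = -1/12
Σ = -1/24  ⇒  CG² = 48·(-1/24)² = 1/12
CG = −√(1/12) = -0.288675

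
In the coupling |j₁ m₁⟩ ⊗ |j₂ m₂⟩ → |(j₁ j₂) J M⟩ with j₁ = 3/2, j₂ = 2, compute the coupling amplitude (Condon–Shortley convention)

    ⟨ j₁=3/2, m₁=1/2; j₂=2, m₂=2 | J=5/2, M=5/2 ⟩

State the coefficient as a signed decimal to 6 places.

−√(4/7) ≈ -0.755929

triangle: 1!·2!·3!/7! = 12/5040
(j±m)!: 2!·1!·4!·0!·5!·0! = 5760
prefactor² = (2J+1)·Δ·N² = 576/7
  k=1: −1/(1!·0!·0!·3!·2!·0!) = -1/12
Σ = -1/12  ⇒  CG² = 576/7·(-1/12)² = 4/7
CG = −√(4/7) = -0.755929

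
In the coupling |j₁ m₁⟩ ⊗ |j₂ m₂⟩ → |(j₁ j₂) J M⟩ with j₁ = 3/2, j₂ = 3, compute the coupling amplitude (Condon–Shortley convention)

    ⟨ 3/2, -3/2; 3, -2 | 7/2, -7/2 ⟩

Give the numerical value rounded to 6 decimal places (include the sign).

j₁+j₂−J=1  J+j₁−j₂=2  J−j₁+j₂=5  j₁+j₂+J+1=9
(j₁±m₁, j₂±m₂, J±M) = (0,3,1,5,0,7)
P² = 19200
sum k=1..1:
  [1] −1/240 = -1/240
S = -1/240
C² = P²·S² = 1/3 ; C = -0.577350

−√(1/3) = -0.577350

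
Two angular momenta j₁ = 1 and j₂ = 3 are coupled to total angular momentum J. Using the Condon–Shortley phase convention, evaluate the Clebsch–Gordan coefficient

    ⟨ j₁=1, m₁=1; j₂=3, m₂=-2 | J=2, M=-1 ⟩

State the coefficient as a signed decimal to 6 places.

√[5·2!0!4!/7! · 2!0!1!5!1!3!] = √(480/7)
  +(−1)^0/∏(0,2,0,1,0,3)! = 1/12  (running 1/12)
⟨..|..⟩ = √(480/7)·(1/12) = +0.690066

+√(10/21) ≈ +0.690066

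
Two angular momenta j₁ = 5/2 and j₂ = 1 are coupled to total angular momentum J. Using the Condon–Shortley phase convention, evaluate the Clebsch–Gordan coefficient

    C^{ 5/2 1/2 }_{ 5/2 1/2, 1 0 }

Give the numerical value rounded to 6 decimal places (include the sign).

+√(1/35) ≈ +0.169031

√[6·1!4!1!/7! · 3!2!1!1!3!2!] = √(144/35)
  +(−1)^0/∏(0,1,2,1,2,0)! = 1/4  (running 1/4)
  +(−1)^1/∏(1,0,1,0,3,1)! = -1/6  (running 1/12)
⟨..|..⟩ = √(144/35)·(1/12) = +0.169031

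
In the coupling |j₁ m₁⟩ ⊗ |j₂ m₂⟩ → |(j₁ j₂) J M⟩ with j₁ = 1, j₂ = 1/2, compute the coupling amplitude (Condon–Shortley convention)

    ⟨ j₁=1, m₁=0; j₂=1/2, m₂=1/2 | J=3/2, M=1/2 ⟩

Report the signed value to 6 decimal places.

+√(2/3) = +0.816497

√[4·0!2!1!/4! · 1!1!1!0!2!1!] = √(2/3)
  +(−1)^0/∏(0,0,1,1,1,0)! = 1  (running 1)
⟨..|..⟩ = √(2/3)·(1) = +0.816497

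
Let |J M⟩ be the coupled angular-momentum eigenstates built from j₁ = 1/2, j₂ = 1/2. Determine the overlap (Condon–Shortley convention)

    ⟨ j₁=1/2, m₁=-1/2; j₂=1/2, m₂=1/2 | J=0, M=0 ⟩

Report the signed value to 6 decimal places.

j₁+j₂−J=1  J+j₁−j₂=0  J−j₁+j₂=0  j₁+j₂+J+1=2
(j₁±m₁, j₂±m₂, J±M) = (0,1,1,0,0,0)
P² = 1/2
sum k=1..1:
  [1] −1/1 = -1
S = -1
C² = P²·S² = 1/2 ; C = -0.707107

-0.707107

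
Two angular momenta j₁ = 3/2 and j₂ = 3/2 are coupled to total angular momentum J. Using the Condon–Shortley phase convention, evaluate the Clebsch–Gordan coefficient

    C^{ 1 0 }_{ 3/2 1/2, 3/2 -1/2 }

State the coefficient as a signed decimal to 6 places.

−√(1/20) ≈ -0.223607

triangle: 2!×1!×1!/5! = 2/120
(j±m)!: 2!×1!×1!×2!×1!×1! = 4
prefactor² = (2J+1)×Δ×N² = 1/5
  k=0: +1/(0!×2!×1!×1!×0!×0!) = 1/2
  k=1: −1/(1!×1!×0!×0!×1!×1!) = -1
Σ = -1/2  ⇒  CG² = 1/5×(-1/2)² = 1/20
CG = −√(1/20) = -0.223607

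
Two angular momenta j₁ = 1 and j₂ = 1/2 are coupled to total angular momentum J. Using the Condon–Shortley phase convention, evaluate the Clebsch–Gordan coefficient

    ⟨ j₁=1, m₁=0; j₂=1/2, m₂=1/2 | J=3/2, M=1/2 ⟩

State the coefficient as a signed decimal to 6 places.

+0.816497  (= +√(2/3))

triangle: 0!*2!*1!/4! = 2/24
(j±m)!: 1!*1!*1!*0!*2!*1! = 2
prefactor² = (2J+1)*Δ*N² = 2/3
  k=0: +1/(0!*0!*1!*1!*1!*0!) = 1
Σ = 1  ⇒  CG² = 2/3*1² = 2/3
CG = +√(2/3) = +0.816497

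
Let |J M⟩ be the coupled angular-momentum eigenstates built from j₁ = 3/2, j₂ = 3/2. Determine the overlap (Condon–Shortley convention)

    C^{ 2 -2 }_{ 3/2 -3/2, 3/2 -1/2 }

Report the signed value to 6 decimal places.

−√(1/2) = -0.707107

j₁+j₂−J=1  J+j₁−j₂=2  J−j₁+j₂=2  j₁+j₂+J+1=6
(j₁±m₁, j₂±m₂, J±M) = (0,3,1,2,0,4)
P² = 8
sum k=1..1:
  [1] −1/4 = -1/4
S = -1/4
C² = P²·S² = 1/2 ; C = -0.707107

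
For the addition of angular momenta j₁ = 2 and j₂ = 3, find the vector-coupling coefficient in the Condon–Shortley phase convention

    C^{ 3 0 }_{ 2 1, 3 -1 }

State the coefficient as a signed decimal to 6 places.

√[7·2!2!4!/9! · 3!1!2!4!3!3!] = √(96/5)
  +(−1)^0/∏(0,2,1,2,1,2)! = 1/8  (running 1/8)
  +(−1)^1/∏(1,1,0,1,2,3)! = -1/12  (running 1/24)
⟨..|..⟩ = √(96/5)·(1/24) = +0.182574

+√(1/30) = +0.182574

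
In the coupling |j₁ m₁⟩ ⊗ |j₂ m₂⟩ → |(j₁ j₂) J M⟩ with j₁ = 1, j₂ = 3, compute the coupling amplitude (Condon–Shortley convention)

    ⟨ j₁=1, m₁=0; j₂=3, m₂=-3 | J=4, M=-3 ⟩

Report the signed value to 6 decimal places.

√[9·0!2!6!/9! · 1!1!0!6!1!7!] = √(129600)
  +(−1)^0/∏(0,0,1,0,1,6)! = 1/720  (running 1/720)
⟨..|..⟩ = √(129600)·(1/720) = +0.500000

+0.500000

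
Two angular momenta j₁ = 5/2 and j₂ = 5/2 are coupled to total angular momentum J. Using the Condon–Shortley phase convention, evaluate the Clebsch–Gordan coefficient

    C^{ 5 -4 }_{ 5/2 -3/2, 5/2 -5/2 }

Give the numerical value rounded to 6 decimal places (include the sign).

+√(1/2) = +0.707107

j₁+j₂−J=0  J+j₁−j₂=5  J−j₁+j₂=5  j₁+j₂+J+1=11
(j₁±m₁, j₂±m₂, J±M) = (1,4,0,5,1,9)
P² = 4147200
sum k=0..0:
  [0] +1/2880 = 1/2880
S = 1/2880
C² = P²·S² = 1/2 ; C = +0.707107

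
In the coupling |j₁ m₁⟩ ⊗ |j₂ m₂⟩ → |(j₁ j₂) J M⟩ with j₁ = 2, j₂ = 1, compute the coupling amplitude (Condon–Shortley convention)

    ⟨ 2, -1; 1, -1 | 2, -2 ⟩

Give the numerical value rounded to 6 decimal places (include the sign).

√[5·1!3!1!/6! · 1!3!0!2!0!4!] = √(12)
  +(−1)^0/∏(0,1,3,0,0,1)! = 1/6  (running 1/6)
⟨..|..⟩ = √(12)·(1/6) = +0.577350

+0.577350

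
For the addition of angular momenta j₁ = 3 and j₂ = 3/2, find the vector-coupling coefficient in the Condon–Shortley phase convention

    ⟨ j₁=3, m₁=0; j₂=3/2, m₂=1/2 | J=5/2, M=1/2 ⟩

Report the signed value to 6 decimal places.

j₁+j₂−J=2  J+j₁−j₂=4  J−j₁+j₂=1  j₁+j₂+J+1=8
(j₁±m₁, j₂±m₂, J±M) = (3,3,2,1,3,2)
P² = 216/35
sum k=1..2:
  [1] −1/4 = -1/4
  [2] +1/12 = 1/12
S = -1/6
C² = P²·S² = 6/35 ; C = -0.414039

-0.414039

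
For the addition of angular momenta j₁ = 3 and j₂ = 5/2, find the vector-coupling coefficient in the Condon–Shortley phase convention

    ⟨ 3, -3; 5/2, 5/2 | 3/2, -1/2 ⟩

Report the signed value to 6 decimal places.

+√(5/14) = +0.597614

triangle: 4!×2!×1!/8! = 48/40320
(j±m)!: 0!×6!×5!×0!×1!×2! = 172800
prefactor² = (2J+1)×Δ×N² = 5760/7
  k=4: +1/(4!×0!×2!×1!×0!×0!) = 1/48
Σ = 1/48  ⇒  CG² = 5760/7×1/48² = 5/14
CG = +√(5/14) = +0.597614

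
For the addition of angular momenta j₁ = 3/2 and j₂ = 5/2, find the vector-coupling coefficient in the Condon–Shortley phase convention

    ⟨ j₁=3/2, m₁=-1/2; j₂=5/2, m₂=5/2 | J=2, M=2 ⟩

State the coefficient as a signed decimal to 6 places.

+0.690066  (= +√(10/21))

triangle: 2!*1!*3!/7! = 12/5040
(j±m)!: 1!*2!*5!*0!*4!*0! = 5760
prefactor² = (2J+1)*Δ*N² = 480/7
  k=2: +1/(2!*0!*0!*3!*1!*0!) = 1/12
Σ = 1/12  ⇒  CG² = 480/7*1/12² = 10/21
CG = +√(10/21) = +0.690066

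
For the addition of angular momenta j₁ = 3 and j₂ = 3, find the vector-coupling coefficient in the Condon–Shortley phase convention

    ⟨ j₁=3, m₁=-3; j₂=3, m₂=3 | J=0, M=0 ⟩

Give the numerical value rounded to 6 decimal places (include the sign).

+0.377964  (= +√(1/7))

triangle: 6!×0!×0!/7! = 720/5040
(j±m)!: 0!×6!×6!×0!×0!×0! = 518400
prefactor² = (2J+1)×Δ×N² = 518400/7
  k=6: +1/(6!×0!×0!×0!×0!×0!) = 1/720
Σ = 1/720  ⇒  CG² = 518400/7×1/720² = 1/7
CG = +√(1/7) = +0.377964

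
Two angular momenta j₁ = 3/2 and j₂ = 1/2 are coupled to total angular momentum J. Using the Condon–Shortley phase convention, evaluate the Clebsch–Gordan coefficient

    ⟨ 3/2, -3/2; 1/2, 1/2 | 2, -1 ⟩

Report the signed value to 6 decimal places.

triangle: 0!·3!·1!/5! = 6/120
(j±m)!: 0!·3!·1!·0!·1!·3! = 36
prefactor² = (2J+1)·Δ·N² = 9
  k=0: +1/(0!·0!·3!·1!·0!·0!) = 1/6
Σ = 1/6  ⇒  CG² = 9·1/6² = 1/4
CG = +√(1/4) = +0.500000

+√(1/4) = +0.500000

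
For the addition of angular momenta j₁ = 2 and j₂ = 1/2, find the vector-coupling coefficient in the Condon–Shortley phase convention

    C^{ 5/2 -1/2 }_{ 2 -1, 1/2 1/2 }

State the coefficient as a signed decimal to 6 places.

+0.632456  (= +√(2/5))

√[6·0!4!1!/6! · 1!3!1!0!2!3!] = √(72/5)
  +(−1)^0/∏(0,0,3,1,1,0)! = 1/6  (running 1/6)
⟨..|..⟩ = √(72/5)·(1/6) = +0.632456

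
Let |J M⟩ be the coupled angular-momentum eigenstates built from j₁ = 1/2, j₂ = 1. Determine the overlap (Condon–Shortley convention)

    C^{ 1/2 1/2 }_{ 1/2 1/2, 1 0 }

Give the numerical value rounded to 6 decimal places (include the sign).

√[2·1!0!1!/3! · 1!0!1!1!1!0!] = √(1/3)
  +(−1)^0/∏(0,1,0,1,0,0)! = 1  (running 1)
⟨..|..⟩ = √(1/3)·(1) = +0.577350

+√(1/3) ≈ +0.577350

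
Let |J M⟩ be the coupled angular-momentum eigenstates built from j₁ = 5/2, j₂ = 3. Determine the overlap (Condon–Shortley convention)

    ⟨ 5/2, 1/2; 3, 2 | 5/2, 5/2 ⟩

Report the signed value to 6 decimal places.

triangle: 3!*2!*3!/9! = 72/362880
(j±m)!: 3!*2!*5!*1!*5!*0! = 172800
prefactor² = (2J+1)*Δ*N² = 1440/7
  k=2: +1/(2!*1!*0!*3!*2!*0!) = 1/24
Σ = 1/24  ⇒  CG² = 1440/7*1/24² = 5/14
CG = +√(5/14) = +0.597614

+√(5/14) ≈ +0.597614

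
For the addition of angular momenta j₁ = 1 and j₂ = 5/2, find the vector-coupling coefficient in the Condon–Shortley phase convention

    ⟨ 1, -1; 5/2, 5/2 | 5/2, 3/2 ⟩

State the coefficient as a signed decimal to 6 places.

−√(2/7) = -0.534522

√[6·1!1!4!/7! · 0!2!5!0!4!1!] = √(1152/7)
  +(−1)^1/∏(1,0,1,4,0,0)! = -1/24  (running -1/24)
⟨..|..⟩ = √(1152/7)·(-1/24) = -0.534522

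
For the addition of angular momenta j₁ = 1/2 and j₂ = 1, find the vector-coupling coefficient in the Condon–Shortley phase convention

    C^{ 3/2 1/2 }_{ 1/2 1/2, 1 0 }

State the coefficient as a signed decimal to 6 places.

triangle: 0!×1!×2!/4! = 2/24
(j±m)!: 1!×0!×1!×1!×2!×1! = 2
prefactor² = (2J+1)×Δ×N² = 2/3
  k=0: +1/(0!×0!×0!×1!×1!×1!) = 1
Σ = 1  ⇒  CG² = 2/3×1² = 2/3
CG = +√(2/3) = +0.816497

+√(2/3) ≈ +0.816497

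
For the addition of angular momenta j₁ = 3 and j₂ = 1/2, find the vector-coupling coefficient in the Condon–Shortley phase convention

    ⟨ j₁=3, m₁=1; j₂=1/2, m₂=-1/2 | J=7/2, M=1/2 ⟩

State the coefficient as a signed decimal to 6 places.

√[8·0!6!1!/8! · 4!2!0!1!4!3!] = √(6912/7)
  +(−1)^0/∏(0,0,2,0,4,1)! = 1/48  (running 1/48)
⟨..|..⟩ = √(6912/7)·(1/48) = +0.654654

+√(3/7) ≈ +0.654654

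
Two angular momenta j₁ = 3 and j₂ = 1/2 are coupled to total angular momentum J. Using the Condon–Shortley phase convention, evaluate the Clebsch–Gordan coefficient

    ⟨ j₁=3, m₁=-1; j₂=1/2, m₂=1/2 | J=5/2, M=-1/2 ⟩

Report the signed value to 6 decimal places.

j₁+j₂−J=1  J+j₁−j₂=5  J−j₁+j₂=0  j₁+j₂+J+1=7
(j₁±m₁, j₂±m₂, J±M) = (2,4,1,0,2,3)
P² = 576/7
sum k=1..1:
  [1] −1/12 = -1/12
S = -1/12
C² = P²·S² = 4/7 ; C = -0.755929

-0.755929  (= −√(4/7))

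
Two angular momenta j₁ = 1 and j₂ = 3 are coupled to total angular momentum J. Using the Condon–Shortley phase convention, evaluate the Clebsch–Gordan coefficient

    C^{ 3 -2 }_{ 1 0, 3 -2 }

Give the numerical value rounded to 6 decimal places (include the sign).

√[7·1!1!5!/8! · 1!1!1!5!1!5!] = √(300)
  +(−1)^0/∏(0,1,1,1,0,4)! = 1/24  (running 1/24)
  +(−1)^1/∏(1,0,0,0,1,5)! = -1/120  (running 1/30)
⟨..|..⟩ = √(300)·(1/30) = +0.577350

+√(1/3) ≈ +0.577350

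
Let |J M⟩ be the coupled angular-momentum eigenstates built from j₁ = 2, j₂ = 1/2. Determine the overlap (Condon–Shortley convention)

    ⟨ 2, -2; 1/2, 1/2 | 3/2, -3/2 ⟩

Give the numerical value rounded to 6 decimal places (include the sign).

-0.894427  (= −√(4/5))

√[4·1!3!0!/5! · 0!4!1!0!0!3!] = √(144/5)
  +(−1)^1/∏(1,0,3,0,0,0)! = -1/6  (running -1/6)
⟨..|..⟩ = √(144/5)·(-1/6) = -0.894427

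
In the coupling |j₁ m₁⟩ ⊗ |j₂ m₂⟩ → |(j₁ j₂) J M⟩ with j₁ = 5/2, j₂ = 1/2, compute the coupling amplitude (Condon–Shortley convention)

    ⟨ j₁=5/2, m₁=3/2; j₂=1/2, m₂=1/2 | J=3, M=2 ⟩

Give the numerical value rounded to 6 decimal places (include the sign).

+0.912871  (= +√(5/6))

√[7·0!5!1!/7! · 4!1!1!0!5!1!] = √(480)
  +(−1)^0/∏(0,0,1,1,4,0)! = 1/24  (running 1/24)
⟨..|..⟩ = √(480)·(1/24) = +0.912871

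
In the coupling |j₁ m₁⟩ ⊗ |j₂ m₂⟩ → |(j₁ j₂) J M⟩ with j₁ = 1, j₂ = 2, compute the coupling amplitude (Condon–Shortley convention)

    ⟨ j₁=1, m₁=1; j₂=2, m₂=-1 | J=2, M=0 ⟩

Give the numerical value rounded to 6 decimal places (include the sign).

+0.707107  (= +√(1/2))

j₁+j₂−J=1  J+j₁−j₂=1  J−j₁+j₂=3  j₁+j₂+J+1=6
(j₁±m₁, j₂±m₂, J±M) = (2,0,1,3,2,2)
P² = 2
sum k=0..0:
  [0] +1/2 = 1/2
S = 1/2
C² = P²·S² = 1/2 ; C = +0.707107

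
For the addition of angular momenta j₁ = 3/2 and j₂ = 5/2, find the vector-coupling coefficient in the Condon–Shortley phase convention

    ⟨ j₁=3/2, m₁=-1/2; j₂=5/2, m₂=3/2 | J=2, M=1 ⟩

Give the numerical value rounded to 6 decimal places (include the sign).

+0.154303

√[5·2!1!3!/7! · 1!2!4!1!3!1!] = √(24/7)
  +(−1)^1/∏(1,1,1,3,0,0)! = -1/6  (running -1/6)
  +(−1)^2/∏(2,0,0,2,1,1)! = 1/4  (running 1/12)
⟨..|..⟩ = √(24/7)·(1/12) = +0.154303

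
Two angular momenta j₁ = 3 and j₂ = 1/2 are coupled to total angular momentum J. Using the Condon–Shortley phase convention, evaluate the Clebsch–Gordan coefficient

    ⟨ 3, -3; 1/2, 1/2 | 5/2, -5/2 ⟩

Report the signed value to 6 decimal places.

j₁+j₂−J=1  J+j₁−j₂=5  J−j₁+j₂=0  j₁+j₂+J+1=7
(j₁±m₁, j₂±m₂, J±M) = (0,6,1,0,0,5)
P² = 86400/7
sum k=1..1:
  [1] −1/120 = -1/120
S = -1/120
C² = P²·S² = 6/7 ; C = -0.925820

−√(6/7) = -0.925820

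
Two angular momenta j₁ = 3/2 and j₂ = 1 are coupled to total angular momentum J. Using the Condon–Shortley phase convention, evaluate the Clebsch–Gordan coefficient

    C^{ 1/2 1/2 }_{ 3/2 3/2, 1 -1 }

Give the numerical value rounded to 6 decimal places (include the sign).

j₁+j₂−J=2  J+j₁−j₂=1  J−j₁+j₂=0  j₁+j₂+J+1=4
(j₁±m₁, j₂±m₂, J±M) = (3,0,0,2,1,0)
P² = 2
sum k=0..0:
  [0] +1/2 = 1/2
S = 1/2
C² = P²·S² = 1/2 ; C = +0.707107

+0.707107  (= +√(1/2))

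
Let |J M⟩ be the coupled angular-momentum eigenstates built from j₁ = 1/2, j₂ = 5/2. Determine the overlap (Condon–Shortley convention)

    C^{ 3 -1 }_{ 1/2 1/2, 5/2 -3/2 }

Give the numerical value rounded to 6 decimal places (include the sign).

j₁+j₂−J=0  J+j₁−j₂=1  J−j₁+j₂=5  j₁+j₂+J+1=7
(j₁±m₁, j₂±m₂, J±M) = (1,0,1,4,2,4)
P² = 192
sum k=0..0:
  [0] +1/24 = 1/24
S = 1/24
C² = P²·S² = 1/3 ; C = +0.577350

+0.577350  (= +√(1/3))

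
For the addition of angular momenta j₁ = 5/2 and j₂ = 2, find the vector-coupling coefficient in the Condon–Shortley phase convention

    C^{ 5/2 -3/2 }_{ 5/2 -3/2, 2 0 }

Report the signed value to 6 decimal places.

j₁+j₂−J=2  J+j₁−j₂=3  J−j₁+j₂=2  j₁+j₂+J+1=8
(j₁±m₁, j₂±m₂, J±M) = (1,4,2,2,1,4)
P² = 288/35
sum k=1..2:
  [1] −1/6 = -1/6
  [2] +1/8 = 1/8
S = -1/24
C² = P²·S² = 1/70 ; C = -0.119523

-0.119523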